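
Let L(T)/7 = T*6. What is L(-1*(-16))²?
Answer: 451584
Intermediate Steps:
L(T) = 42*T (L(T) = 7*(T*6) = 7*(6*T) = 42*T)
L(-1*(-16))² = (42*(-1*(-16)))² = (42*16)² = 672² = 451584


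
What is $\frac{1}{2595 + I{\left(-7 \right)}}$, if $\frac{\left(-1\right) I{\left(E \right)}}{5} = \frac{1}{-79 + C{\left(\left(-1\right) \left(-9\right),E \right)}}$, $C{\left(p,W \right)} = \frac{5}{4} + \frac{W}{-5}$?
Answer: $\frac{1527}{3962665} \approx 0.00038535$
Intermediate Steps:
$C{\left(p,W \right)} = \frac{5}{4} - \frac{W}{5}$ ($C{\left(p,W \right)} = 5 \cdot \frac{1}{4} + W \left(- \frac{1}{5}\right) = \frac{5}{4} - \frac{W}{5}$)
$I{\left(E \right)} = - \frac{5}{- \frac{311}{4} - \frac{E}{5}}$ ($I{\left(E \right)} = - \frac{5}{-79 - \left(- \frac{5}{4} + \frac{E}{5}\right)} = - \frac{5}{- \frac{311}{4} - \frac{E}{5}}$)
$\frac{1}{2595 + I{\left(-7 \right)}} = \frac{1}{2595 + \frac{100}{1555 + 4 \left(-7\right)}} = \frac{1}{2595 + \frac{100}{1555 - 28}} = \frac{1}{2595 + \frac{100}{1527}} = \frac{1}{\frac{3962665}{1527}} = \frac{1527}{3962665}$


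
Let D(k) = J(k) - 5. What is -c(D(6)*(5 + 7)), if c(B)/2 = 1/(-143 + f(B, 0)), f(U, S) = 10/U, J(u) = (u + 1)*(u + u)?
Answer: 948/67777 ≈ 0.013987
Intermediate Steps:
J(u) = 2*u*(1 + u) (J(u) = (1 + u)*(2*u) = 2*u*(1 + u))
D(k) = -5 + 2*k*(1 + k) (D(k) = 2*k*(1 + k) - 5 = -5 + 2*k*(1 + k))
c(B) = 2/(-143 + 10/B)
-c(D(6)*(5 + 7)) = -(-2)*(-5 + 2*6*(1 + 6))*(5 + 7)/(-10 + 143*((-5 + 2*6*(1 + 6))*(5 + 7))) = -(-2)*(-5 + 2*6*7)*12/(-10 + 143*((-5 + 2*6*7)*12)) = -(-2)*(-5 + 84)*12/(-10 + 143*((-5 + 84)*12)) = -(-2)*79*12/(-10 + 143*(79*12)) = -(-2)*948/(-10 + 143*948) = -(-2)*948/(-10 + 135564) = -(-2)*948/135554 = -1*(-948/67777) = 948/67777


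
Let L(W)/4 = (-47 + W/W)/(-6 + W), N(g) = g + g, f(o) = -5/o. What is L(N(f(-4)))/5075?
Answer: 368/35525 ≈ 0.010359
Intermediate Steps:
N(g) = 2*g
L(W) = -184/(-6 + W) (L(W) = 4*((-47 + W/W)/(-6 + W)) = 4*((-47 + 1)/(-6 + W)) = 4*(-46/(-6 + W)) = -184/(-6 + W))
L(N(f(-4)))/5075 = -184/(-6 + 2*(-5/(-4)))/5075 = -184/(-6 + 2*(-5*(-¼)))*(1/5075) = -184/(-6 + 2*(5/4))*(1/5075) = -184/(-6 + 5/2)*(1/5075) = -184/(-7/2)*(1/5075) = -184*(-2/7)*(1/5075) = (368/7)*(1/5075) = 368/35525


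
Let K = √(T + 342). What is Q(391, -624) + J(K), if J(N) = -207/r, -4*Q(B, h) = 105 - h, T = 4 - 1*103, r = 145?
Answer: -106533/580 ≈ -183.68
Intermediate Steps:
T = -99 (T = 4 - 103 = -99)
Q(B, h) = -105/4 + h/4 (Q(B, h) = -(105 - h)/4 = -105/4 + h/4)
K = 9*√3 (K = √(-99 + 342) = √243 = 9*√3 ≈ 15.588)
J(N) = -207/145
Q(391, -624) + J(K) = (-105/4 + (¼)*(-624)) - 207/145 = (-105/4 - 156) - 207/145 = -729/4 - 207/145 = -106533/580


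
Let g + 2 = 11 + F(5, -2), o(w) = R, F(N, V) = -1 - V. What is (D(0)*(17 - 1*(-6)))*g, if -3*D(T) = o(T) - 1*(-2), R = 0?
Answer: -460/3 ≈ -153.33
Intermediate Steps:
o(w) = 0
g = 10 (g = -2 + (11 + (-1 - 1*(-2))) = -2 + (11 + (-1 + 2)) = -2 + (11 + 1) = -2 + 12 = 10)
D(T) = -⅔ (D(T) = -(0 - 1*(-2))/3 = -(0 + 2)/3 = -⅓*2 = -⅔)
(D(0)*(17 - 1*(-6)))*g = -2*(17 - 1*(-6))/3*10 = -2*(17 + 6)/3*10 = -⅔*23*10 = -46/3*10 = -460/3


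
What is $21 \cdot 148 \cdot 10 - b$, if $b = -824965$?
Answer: $856045$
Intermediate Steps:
$21 \cdot 148 \cdot 10 - b = 21 \cdot 148 \cdot 10 - -824965 = 3108 \cdot 10 + 824965 = 31080 + 824965 = 856045$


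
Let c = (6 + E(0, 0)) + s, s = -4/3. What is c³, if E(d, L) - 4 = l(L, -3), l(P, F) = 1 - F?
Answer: 54872/27 ≈ 2032.3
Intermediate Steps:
E(d, L) = 8 (E(d, L) = 4 + (1 - 1*(-3)) = 4 + (1 + 3) = 4 + 4 = 8)
s = -4/3 (s = -4*⅓ = -4/3 ≈ -1.3333)
c = 38/3 (c = (6 + 8) - 4/3 = 14 - 4/3 = 38/3 ≈ 12.667)
c³ = (38/3)³ = 54872/27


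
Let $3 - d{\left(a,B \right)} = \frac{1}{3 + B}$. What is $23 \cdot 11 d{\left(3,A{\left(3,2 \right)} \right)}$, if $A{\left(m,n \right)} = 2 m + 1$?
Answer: $\frac{7337}{10} \approx 733.7$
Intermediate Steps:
$A{\left(m,n \right)} = 1 + 2 m$
$d{\left(a,B \right)} = 3 - \frac{1}{3 + B}$
$23 \cdot 11 d{\left(3,A{\left(3,2 \right)} \right)} = 23 \cdot 11 \frac{8 + 3 \left(1 + 2 \cdot 3\right)}{3 + \left(1 + 2 \cdot 3\right)} = 253 \frac{8 + 3 \left(1 + 6\right)}{3 + \left(1 + 6\right)} = 253 \frac{8 + 3 \cdot 7}{3 + 7} = 253 \frac{8 + 21}{10} = 253 \cdot \frac{1}{10} \cdot 29 = 253 \cdot \frac{29}{10} = \frac{7337}{10}$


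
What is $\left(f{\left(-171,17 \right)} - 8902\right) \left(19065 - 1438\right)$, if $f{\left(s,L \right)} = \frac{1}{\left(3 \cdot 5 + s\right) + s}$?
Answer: $- \frac{51311403785}{327} \approx -1.5692 \cdot 10^{8}$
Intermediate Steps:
$f{\left(s,L \right)} = \frac{1}{15 + 2 s}$ ($f{\left(s,L \right)} = \frac{1}{\left(15 + s\right) + s} = \frac{1}{15 + 2 s}$)
$\left(f{\left(-171,17 \right)} - 8902\right) \left(19065 - 1438\right) = \left(\frac{1}{15 + 2 \left(-171\right)} - 8902\right) \left(19065 - 1438\right) = \left(\frac{1}{15 - 342} - 8902\right) 17627 = \left(\frac{1}{-327} - 8902\right) 17627 = \left(- \frac{1}{327} - 8902\right) 17627 = \left(- \frac{2910955}{327}\right) 17627 = - \frac{51311403785}{327}$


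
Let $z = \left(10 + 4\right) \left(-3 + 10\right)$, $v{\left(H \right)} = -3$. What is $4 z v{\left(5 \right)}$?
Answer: $-1176$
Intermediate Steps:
$z = 98$ ($z = 14 \cdot 7 = 98$)
$4 z v{\left(5 \right)} = 4 \cdot 98 \left(-3\right) = 392 \left(-3\right) = -1176$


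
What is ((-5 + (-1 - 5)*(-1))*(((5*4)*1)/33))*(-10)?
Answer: -200/33 ≈ -6.0606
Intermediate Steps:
((-5 + (-1 - 5)*(-1))*(((5*4)*1)/33))*(-10) = ((-5 - 6*(-1))*((20*1)*(1/33)))*(-10) = ((-5 + 6)*(20*(1/33)))*(-10) = (1*(20/33))*(-10) = (20/33)*(-10) = -200/33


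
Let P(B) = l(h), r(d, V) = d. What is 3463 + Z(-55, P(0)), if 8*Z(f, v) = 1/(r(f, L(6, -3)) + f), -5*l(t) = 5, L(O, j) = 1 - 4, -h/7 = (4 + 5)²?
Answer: 3047439/880 ≈ 3463.0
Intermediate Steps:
h = -567 (h = -7*(4 + 5)² = -7*9² = -7*81 = -567)
L(O, j) = -3
l(t) = -1 (l(t) = -⅕*5 = -1)
P(B) = -1
Z(f, v) = 1/(16*f) (Z(f, v) = 1/(8*(f + f)) = 1/(8*((2*f))) = (1/(2*f))/8 = 1/(16*f))
3463 + Z(-55, P(0)) = 3463 + (1/16)/(-55) = 3463 + (1/16)*(-1/55) = 3463 - 1/880 = 3047439/880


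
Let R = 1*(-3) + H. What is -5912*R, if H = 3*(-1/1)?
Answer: 35472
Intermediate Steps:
H = -3 (H = 3*(-1*1) = 3*(-1) = -3)
R = -6 (R = 1*(-3) - 3 = -3 - 3 = -6)
-5912*R = -5912*(-6) = 35472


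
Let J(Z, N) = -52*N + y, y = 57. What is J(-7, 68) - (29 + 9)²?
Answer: -4923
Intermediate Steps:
J(Z, N) = 57 - 52*N (J(Z, N) = -52*N + 57 = 57 - 52*N)
J(-7, 68) - (29 + 9)² = (57 - 52*68) - (29 + 9)² = (57 - 3536) - 1*38² = -3479 - 1*1444 = -3479 - 1444 = -4923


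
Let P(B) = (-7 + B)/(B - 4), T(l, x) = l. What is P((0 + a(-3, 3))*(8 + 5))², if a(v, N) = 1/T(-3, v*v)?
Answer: 1156/625 ≈ 1.8496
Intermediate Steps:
a(v, N) = -⅓ (a(v, N) = 1/(-3) = -⅓)
P(B) = (-7 + B)/(-4 + B)
P((0 + a(-3, 3))*(8 + 5))² = ((-7 + (0 - ⅓)*(8 + 5))/(-4 + (0 - ⅓)*(8 + 5)))² = ((-7 - ⅓*13)/(-4 - ⅓*13))² = ((-7 - 13/3)/(-4 - 13/3))² = (-34/3/(-25/3))² = (-3/25*(-34/3))² = (34/25)² = 1156/625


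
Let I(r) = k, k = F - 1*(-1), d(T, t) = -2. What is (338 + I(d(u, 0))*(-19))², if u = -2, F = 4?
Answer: 59049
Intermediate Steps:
k = 5 (k = 4 - 1*(-1) = 4 + 1 = 5)
I(r) = 5
(338 + I(d(u, 0))*(-19))² = (338 + 5*(-19))² = (338 - 95)² = 243² = 59049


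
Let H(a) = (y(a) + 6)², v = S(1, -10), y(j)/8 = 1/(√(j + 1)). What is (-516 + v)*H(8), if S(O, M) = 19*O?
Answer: -335972/9 ≈ -37330.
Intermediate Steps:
y(j) = 8/√(1 + j) (y(j) = 8/(√(j + 1)) = 8/(√(1 + j)) = 8/√(1 + j))
v = 19 (v = 19*1 = 19)
H(a) = (6 + 8/√(1 + a))² (H(a) = (8/√(1 + a) + 6)² = (6 + 8/√(1 + a))²)
(-516 + v)*H(8) = (-516 + 19)*(4*(4 + 3*√(1 + 8))²/(1 + 8)) = -1988*(4 + 3*√9)²/9 = -1988*(4 + 3*3)²/9 = -1988*(4 + 9)²/9 = -1988*13²/9 = -1988*169/9 = -497*676/9 = -335972/9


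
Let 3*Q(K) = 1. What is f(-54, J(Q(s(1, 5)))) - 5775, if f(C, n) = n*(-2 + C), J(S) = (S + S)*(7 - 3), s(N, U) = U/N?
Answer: -17773/3 ≈ -5924.3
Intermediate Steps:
Q(K) = ⅓ (Q(K) = (⅓)*1 = ⅓)
J(S) = 8*S (J(S) = (2*S)*4 = 8*S)
f(-54, J(Q(s(1, 5)))) - 5775 = (8*(⅓))*(-2 - 54) - 5775 = (8/3)*(-56) - 5775 = -448/3 - 5775 = -17773/3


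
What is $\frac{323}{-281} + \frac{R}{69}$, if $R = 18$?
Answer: $- \frac{5743}{6463} \approx -0.8886$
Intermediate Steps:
$\frac{323}{-281} + \frac{R}{69} = \frac{323}{-281} + \frac{18}{69} = 323 \left(- \frac{1}{281}\right) + 18 \cdot \frac{1}{69} = - \frac{323}{281} + \frac{6}{23} = - \frac{5743}{6463}$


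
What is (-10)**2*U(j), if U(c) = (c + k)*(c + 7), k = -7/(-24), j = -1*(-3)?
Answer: 9875/3 ≈ 3291.7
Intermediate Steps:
j = 3
k = 7/24 (k = -7*(-1/24) = 7/24 ≈ 0.29167)
U(c) = (7 + c)*(7/24 + c) (U(c) = (c + 7/24)*(c + 7) = (7/24 + c)*(7 + c) = (7 + c)*(7/24 + c))
(-10)**2*U(j) = (-10)**2*(49/24 + 3**2 + (175/24)*3) = 100*(49/24 + 9 + 175/8) = 100*(395/12) = 9875/3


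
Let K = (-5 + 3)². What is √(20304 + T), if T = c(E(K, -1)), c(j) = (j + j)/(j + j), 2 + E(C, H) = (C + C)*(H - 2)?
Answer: √20305 ≈ 142.50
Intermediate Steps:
K = 4 (K = (-2)² = 4)
E(C, H) = -2 + 2*C*(-2 + H) (E(C, H) = -2 + (C + C)*(H - 2) = -2 + (2*C)*(-2 + H) = -2 + 2*C*(-2 + H))
c(j) = 1 (c(j) = (2*j)/((2*j)) = (2*j)*(1/(2*j)) = 1)
T = 1
√(20304 + T) = √(20304 + 1) = √20305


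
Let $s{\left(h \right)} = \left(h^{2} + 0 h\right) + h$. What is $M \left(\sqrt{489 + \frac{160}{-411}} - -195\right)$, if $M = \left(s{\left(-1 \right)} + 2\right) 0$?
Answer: $0$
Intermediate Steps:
$s{\left(h \right)} = h + h^{2}$ ($s{\left(h \right)} = \left(h^{2} + 0\right) + h = h^{2} + h = h + h^{2}$)
$M = 0$ ($M = \left(- (1 - 1) + 2\right) 0 = \left(\left(-1\right) 0 + 2\right) 0 = \left(0 + 2\right) 0 = 2 \cdot 0 = 0$)
$M \left(\sqrt{489 + \frac{160}{-411}} - -195\right) = 0 \left(\sqrt{489 + \frac{160}{-411}} - -195\right) = 0 \left(\sqrt{489 + 160 \left(- \frac{1}{411}\right)} + 195\right) = 0 \left(\sqrt{489 - \frac{160}{411}} + 195\right) = 0 \left(\sqrt{\frac{200819}{411}} + 195\right) = 0 \left(\frac{\sqrt{82536609}}{411} + 195\right) = 0 \left(195 + \frac{\sqrt{82536609}}{411}\right) = 0$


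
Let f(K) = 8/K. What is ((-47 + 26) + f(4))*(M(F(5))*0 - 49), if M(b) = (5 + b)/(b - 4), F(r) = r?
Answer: 931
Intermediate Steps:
M(b) = (5 + b)/(-4 + b)
((-47 + 26) + f(4))*(M(F(5))*0 - 49) = ((-47 + 26) + 8/4)*(((5 + 5)/(-4 + 5))*0 - 49) = (-21 + 8*(¼))*((10/1)*0 - 49) = (-21 + 2)*((1*10)*0 - 49) = -19*(10*0 - 49) = -19*(0 - 49) = -19*(-49) = 931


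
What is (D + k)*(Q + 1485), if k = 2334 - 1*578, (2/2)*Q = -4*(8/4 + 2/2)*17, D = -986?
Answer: 986370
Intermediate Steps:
Q = -204 (Q = -4*(8/4 + 2/2)*17 = -4*(8*(¼) + 2*(½))*17 = -4*(2 + 1)*17 = -4*3*17 = -12*17 = -204)
k = 1756 (k = 2334 - 578 = 1756)
(D + k)*(Q + 1485) = (-986 + 1756)*(-204 + 1485) = 770*1281 = 986370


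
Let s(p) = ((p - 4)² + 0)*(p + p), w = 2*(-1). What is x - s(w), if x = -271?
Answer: -127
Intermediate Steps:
w = -2
s(p) = 2*p*(-4 + p)² (s(p) = ((-4 + p)² + 0)*(2*p) = (-4 + p)²*(2*p) = 2*p*(-4 + p)²)
x - s(w) = -271 - 2*(-2)*(-4 - 2)² = -271 - 2*(-2)*(-6)² = -271 - 2*(-2)*36 = -271 - 1*(-144) = -271 + 144 = -127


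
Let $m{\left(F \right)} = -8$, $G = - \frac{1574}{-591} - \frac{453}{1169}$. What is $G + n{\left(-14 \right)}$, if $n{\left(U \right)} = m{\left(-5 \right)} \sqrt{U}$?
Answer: $\frac{1572283}{690879} - 8 i \sqrt{14} \approx 2.2758 - 29.933 i$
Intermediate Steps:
$G = \frac{1572283}{690879}$ ($G = \left(-1574\right) \left(- \frac{1}{591}\right) - \frac{453}{1169} = \frac{1574}{591} - \frac{453}{1169} = \frac{1572283}{690879} \approx 2.2758$)
$n{\left(U \right)} = - 8 \sqrt{U}$
$G + n{\left(-14 \right)} = \frac{1572283}{690879} - 8 \sqrt{-14} = \frac{1572283}{690879} - 8 i \sqrt{14}$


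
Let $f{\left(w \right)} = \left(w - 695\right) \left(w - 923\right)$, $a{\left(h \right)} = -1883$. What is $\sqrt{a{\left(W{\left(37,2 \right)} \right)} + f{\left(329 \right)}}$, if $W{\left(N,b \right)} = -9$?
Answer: $\sqrt{215521} \approx 464.24$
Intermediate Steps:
$f{\left(w \right)} = \left(-923 + w\right) \left(-695 + w\right)$ ($f{\left(w \right)} = \left(-695 + w\right) \left(-923 + w\right) = \left(-923 + w\right) \left(-695 + w\right)$)
$\sqrt{a{\left(W{\left(37,2 \right)} \right)} + f{\left(329 \right)}} = \sqrt{-1883 + \left(641485 + 329^{2} - 532322\right)} = \sqrt{-1883 + \left(641485 + 108241 - 532322\right)} = \sqrt{-1883 + 217404} = \sqrt{215521}$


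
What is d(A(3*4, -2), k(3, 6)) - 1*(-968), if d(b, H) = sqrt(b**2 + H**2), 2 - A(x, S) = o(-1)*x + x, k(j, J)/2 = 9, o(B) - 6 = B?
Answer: 968 + 2*sqrt(1306) ≈ 1040.3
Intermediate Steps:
o(B) = 6 + B
k(j, J) = 18 (k(j, J) = 2*9 = 18)
A(x, S) = 2 - 6*x (A(x, S) = 2 - ((6 - 1)*x + x) = 2 - (5*x + x) = 2 - 6*x)
d(b, H) = sqrt(H**2 + b**2)
d(A(3*4, -2), k(3, 6)) - 1*(-968) = sqrt(18**2 + (2 - 18*4)**2) - 1*(-968) = sqrt(324 + (2 - 6*12)**2) + 968 = sqrt(324 + (2 - 72)**2) + 968 = sqrt(324 + (-70)**2) + 968 = sqrt(324 + 4900) + 968 = sqrt(5224) + 968 = 2*sqrt(1306) + 968 = 968 + 2*sqrt(1306)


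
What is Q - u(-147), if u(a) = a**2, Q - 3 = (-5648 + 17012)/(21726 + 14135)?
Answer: -774801402/35861 ≈ -21606.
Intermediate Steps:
Q = 118947/35861 (Q = 3 + (-5648 + 17012)/(21726 + 14135) = 3 + 11364/35861 = 118947/35861 ≈ 3.3169)
Q - u(-147) = 118947/35861 - 1*(-147)**2 = 118947/35861 - 1*21609 = 118947/35861 - 21609 = -774801402/35861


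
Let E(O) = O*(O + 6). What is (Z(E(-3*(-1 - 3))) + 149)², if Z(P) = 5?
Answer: 23716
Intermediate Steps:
E(O) = O*(6 + O)
(Z(E(-3*(-1 - 3))) + 149)² = (5 + 149)² = 154² = 23716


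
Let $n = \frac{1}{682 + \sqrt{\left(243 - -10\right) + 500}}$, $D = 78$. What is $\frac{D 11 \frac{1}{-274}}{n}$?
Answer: $- \frac{292578}{137} - \frac{429 \sqrt{753}}{137} \approx -2221.5$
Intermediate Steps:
$n = \frac{1}{682 + \sqrt{753}}$ ($n = \frac{1}{682 + \sqrt{\left(243 + 10\right) + 500}} = \frac{1}{682 + \sqrt{253 + 500}} = \frac{1}{682 + \sqrt{753}} \approx 0.0014096$)
$\frac{D 11 \frac{1}{-274}}{n} = \frac{78 \cdot 11 \frac{1}{-274}}{\frac{682}{464371} - \frac{\sqrt{753}}{464371}} = \frac{858 \left(- \frac{1}{274}\right)}{\frac{682}{464371} - \frac{\sqrt{753}}{464371}} = - \frac{429}{137 \left(\frac{682}{464371} - \frac{\sqrt{753}}{464371}\right)}$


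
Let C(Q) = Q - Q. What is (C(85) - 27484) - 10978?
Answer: -38462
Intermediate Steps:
C(Q) = 0
(C(85) - 27484) - 10978 = (0 - 27484) - 10978 = -27484 - 10978 = -38462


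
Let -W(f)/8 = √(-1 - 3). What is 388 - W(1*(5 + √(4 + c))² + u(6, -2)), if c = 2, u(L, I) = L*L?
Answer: 388 + 16*I ≈ 388.0 + 16.0*I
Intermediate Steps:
u(L, I) = L²
W(f) = -16*I (W(f) = -8*√(-1 - 3) = -16*I)
388 - W(1*(5 + √(4 + c))² + u(6, -2)) = 388 - (-16)*I = 388 + 16*I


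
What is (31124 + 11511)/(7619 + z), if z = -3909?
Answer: 8527/742 ≈ 11.492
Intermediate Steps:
(31124 + 11511)/(7619 + z) = (31124 + 11511)/(7619 - 3909) = 42635/3710 = 42635*(1/3710) = 8527/742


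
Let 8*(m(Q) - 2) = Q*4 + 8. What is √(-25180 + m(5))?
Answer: I*√100698/2 ≈ 158.66*I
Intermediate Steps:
m(Q) = 3 + Q/2 (m(Q) = 2 + (Q*4 + 8)/8 = 2 + (4*Q + 8)/8 = 2 + (8 + 4*Q)/8 = 2 + (1 + Q/2) = 3 + Q/2)
√(-25180 + m(5)) = √(-25180 + (3 + (½)*5)) = √(-25180 + (3 + 5/2)) = √(-25180 + 11/2) = √(-50349/2) = I*√100698/2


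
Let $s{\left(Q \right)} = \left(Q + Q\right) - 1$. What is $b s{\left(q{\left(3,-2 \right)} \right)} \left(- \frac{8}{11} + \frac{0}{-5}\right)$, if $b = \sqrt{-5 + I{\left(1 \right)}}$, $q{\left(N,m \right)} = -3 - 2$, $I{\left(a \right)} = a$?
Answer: $16 i \approx 16.0 i$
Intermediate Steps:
$q{\left(N,m \right)} = -5$
$s{\left(Q \right)} = -1 + 2 Q$ ($s{\left(Q \right)} = 2 Q - 1 = -1 + 2 Q$)
$b = 2 i$ ($b = \sqrt{-5 + 1} = \sqrt{-4} = 2 i \approx 2.0 i$)
$b s{\left(q{\left(3,-2 \right)} \right)} \left(- \frac{8}{11} + \frac{0}{-5}\right) = 2 i \left(-1 + 2 \left(-5\right)\right) \left(- \frac{8}{11} + \frac{0}{-5}\right) = 2 i \left(-1 - 10\right) \left(\left(-8\right) \frac{1}{11} + 0 \left(- \frac{1}{5}\right)\right) = 2 i \left(-11\right) \left(- \frac{8}{11} + 0\right) = - 22 i \left(- \frac{8}{11}\right) = 16 i$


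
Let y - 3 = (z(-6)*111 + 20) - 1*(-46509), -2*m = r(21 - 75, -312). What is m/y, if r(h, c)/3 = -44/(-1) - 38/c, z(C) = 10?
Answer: -6883/4954768 ≈ -0.0013892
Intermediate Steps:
r(h, c) = 132 - 114/c (r(h, c) = 3*(-44/(-1) - 38/c) = 3*(-44*(-1) - 38/c) = 3*(44 - 38/c) = 132 - 114/c)
m = -6883/104 (m = -(132 - 114/(-312))/2 = -(132 - 114*(-1/312))/2 = -(132 + 19/52)/2 = -1/2*6883/52 = -6883/104 ≈ -66.183)
y = 47642 (y = 3 + ((10*111 + 20) - 1*(-46509)) = 3 + ((1110 + 20) + 46509) = 3 + (1130 + 46509) = 3 + 47639 = 47642)
m/y = -6883/104/47642 = -6883/104*1/47642 = -6883/4954768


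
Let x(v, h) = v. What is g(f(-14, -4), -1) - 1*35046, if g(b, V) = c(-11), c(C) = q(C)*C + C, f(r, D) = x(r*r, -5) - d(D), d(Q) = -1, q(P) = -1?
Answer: -35046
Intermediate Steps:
f(r, D) = 1 + r² (f(r, D) = r*r - 1*(-1) = r² + 1 = 1 + r²)
c(C) = 0 (c(C) = -C + C = 0)
g(b, V) = 0
g(f(-14, -4), -1) - 1*35046 = 0 - 1*35046 = 0 - 35046 = -35046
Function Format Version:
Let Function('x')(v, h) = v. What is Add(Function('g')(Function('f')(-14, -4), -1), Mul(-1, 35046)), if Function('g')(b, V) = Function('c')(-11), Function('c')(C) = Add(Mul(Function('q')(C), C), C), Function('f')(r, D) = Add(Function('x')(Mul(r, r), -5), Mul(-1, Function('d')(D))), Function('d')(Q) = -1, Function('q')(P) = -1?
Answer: -35046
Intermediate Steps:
Function('f')(r, D) = Add(1, Pow(r, 2)) (Function('f')(r, D) = Add(Mul(r, r), Mul(-1, -1)) = Add(Pow(r, 2), 1) = Add(1, Pow(r, 2)))
Function('c')(C) = 0 (Function('c')(C) = Add(Mul(-1, C), C) = 0)
Function('g')(b, V) = 0
Add(Function('g')(Function('f')(-14, -4), -1), Mul(-1, 35046)) = Add(0, Mul(-1, 35046)) = Add(0, -35046) = -35046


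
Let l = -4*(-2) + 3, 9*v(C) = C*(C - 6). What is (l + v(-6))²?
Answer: 361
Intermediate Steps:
v(C) = C*(-6 + C)/9 (v(C) = (C*(C - 6))/9 = (C*(-6 + C))/9 = C*(-6 + C)/9)
l = 11 (l = 8 + 3 = 11)
(l + v(-6))² = (11 + (⅑)*(-6)*(-6 - 6))² = (11 + (⅑)*(-6)*(-12))² = (11 + 8)² = 19² = 361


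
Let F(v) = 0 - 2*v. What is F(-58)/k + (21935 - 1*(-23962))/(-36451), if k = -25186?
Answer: -580095079/459027443 ≈ -1.2637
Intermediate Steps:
F(v) = -2*v
F(-58)/k + (21935 - 1*(-23962))/(-36451) = -2*(-58)/(-25186) + (21935 - 1*(-23962))/(-36451) = 116*(-1/25186) + (21935 + 23962)*(-1/36451) = -58/12593 + 45897*(-1/36451) = -58/12593 - 45897/36451 = -580095079/459027443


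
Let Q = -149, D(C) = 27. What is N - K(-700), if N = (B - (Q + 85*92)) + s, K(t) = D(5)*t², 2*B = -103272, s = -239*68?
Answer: -13305559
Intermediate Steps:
s = -16252
B = -51636 (B = (½)*(-103272) = -51636)
K(t) = 27*t²
N = -75559 (N = (-51636 - (-149 + 85*92)) - 16252 = (-51636 - (-149 + 7820)) - 16252 = (-51636 - 1*7671) - 16252 = (-51636 - 7671) - 16252 = -59307 - 16252 = -75559)
N - K(-700) = -75559 - 27*(-700)² = -75559 - 27*490000 = -75559 - 1*13230000 = -75559 - 13230000 = -13305559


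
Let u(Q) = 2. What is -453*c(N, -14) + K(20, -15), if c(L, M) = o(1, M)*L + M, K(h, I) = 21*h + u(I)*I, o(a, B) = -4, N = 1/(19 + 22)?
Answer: 277824/41 ≈ 6776.2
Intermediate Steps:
N = 1/41 ≈ 0.024390
K(h, I) = 2*I + 21*h (K(h, I) = 21*h + 2*I = 2*I + 21*h)
c(L, M) = M - 4*L (c(L, M) = -4*L + M = M - 4*L)
-453*c(N, -14) + K(20, -15) = -453*(-14 - 4*1/41) + (2*(-15) + 21*20) = -453*(-14 - 4/41) + (-30 + 420) = -453*(-578/41) + 390 = 261834/41 + 390 = 277824/41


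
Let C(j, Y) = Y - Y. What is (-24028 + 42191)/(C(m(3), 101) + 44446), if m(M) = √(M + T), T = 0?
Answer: 18163/44446 ≈ 0.40865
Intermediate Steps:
m(M) = √M (m(M) = √(M + 0) = √M)
C(j, Y) = 0
(-24028 + 42191)/(C(m(3), 101) + 44446) = (-24028 + 42191)/(0 + 44446) = 18163/44446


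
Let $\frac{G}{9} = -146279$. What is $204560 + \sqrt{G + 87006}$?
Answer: $204560 + i \sqrt{1229505} \approx 2.0456 \cdot 10^{5} + 1108.8 i$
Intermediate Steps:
$G = -1316511$ ($G = 9 \left(-146279\right) = -1316511$)
$204560 + \sqrt{G + 87006} = 204560 + \sqrt{-1316511 + 87006} = 204560 + \sqrt{-1229505} = 204560 + i \sqrt{1229505}$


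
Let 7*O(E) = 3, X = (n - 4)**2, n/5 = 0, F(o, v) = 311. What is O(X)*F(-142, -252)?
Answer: 933/7 ≈ 133.29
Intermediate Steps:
n = 0 (n = 5*0 = 0)
X = 16 (X = (0 - 4)**2 = (-4)**2 = 16)
O(E) = 3/7 (O(E) = (1/7)*3 = 3/7)
O(X)*F(-142, -252) = (3/7)*311 = 933/7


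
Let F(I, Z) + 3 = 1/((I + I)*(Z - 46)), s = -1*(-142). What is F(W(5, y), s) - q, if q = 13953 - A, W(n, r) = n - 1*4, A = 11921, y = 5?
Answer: -390719/192 ≈ -2035.0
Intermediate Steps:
W(n, r) = -4 + n (W(n, r) = n - 4 = -4 + n)
q = 2032 (q = 13953 - 1*11921 = 13953 - 11921 = 2032)
s = 142
F(I, Z) = -3 + 1/(2*I*(-46 + Z)) (F(I, Z) = -3 + 1/((I + I)*(Z - 46)) = -3 + 1/((2*I)*(-46 + Z)) = -3 + 1/(2*I*(-46 + Z)))
F(W(5, y), s) - q = (1 + 276*(-4 + 5) - 6*(-4 + 5)*142)/(2*(-4 + 5)*(-46 + 142)) - 1*2032 = (½)*(1 + 276*1 - 6*1*142)/(1*96) - 2032 = (½)*1*(1/96)*(1 + 276 - 852) - 2032 = (½)*1*(1/96)*(-575) - 2032 = -575/192 - 2032 = -390719/192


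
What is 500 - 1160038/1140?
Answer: -295019/570 ≈ -517.58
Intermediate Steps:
500 - 1160038/1140 = 500 - 1474*787/1140 = 500 - 580019/570 = -295019/570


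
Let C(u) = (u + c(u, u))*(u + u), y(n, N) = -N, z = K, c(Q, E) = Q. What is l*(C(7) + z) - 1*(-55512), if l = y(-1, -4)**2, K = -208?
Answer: 55320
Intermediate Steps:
z = -208
l = 16 (l = (-1*(-4))**2 = 4**2 = 16)
C(u) = 4*u**2 (C(u) = (u + u)*(u + u) = (2*u)*(2*u) = 4*u**2)
l*(C(7) + z) - 1*(-55512) = 16*(4*7**2 - 208) - 1*(-55512) = 16*(4*49 - 208) + 55512 = 16*(196 - 208) + 55512 = 16*(-12) + 55512 = -192 + 55512 = 55320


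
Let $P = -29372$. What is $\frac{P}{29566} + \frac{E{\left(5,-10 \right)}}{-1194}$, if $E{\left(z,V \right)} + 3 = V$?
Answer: $- \frac{17342905}{17650902} \approx -0.98255$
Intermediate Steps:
$E{\left(z,V \right)} = -3 + V$
$\frac{P}{29566} + \frac{E{\left(5,-10 \right)}}{-1194} = - \frac{29372}{29566} + \frac{-3 - 10}{-1194} = \left(-29372\right) \frac{1}{29566} - - \frac{13}{1194} = - \frac{14686}{14783} + \frac{13}{1194} = - \frac{17342905}{17650902}$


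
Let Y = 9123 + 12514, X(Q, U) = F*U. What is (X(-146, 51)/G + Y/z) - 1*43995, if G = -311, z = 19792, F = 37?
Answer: -270833569837/6155312 ≈ -44000.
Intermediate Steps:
X(Q, U) = 37*U
Y = 21637
(X(-146, 51)/G + Y/z) - 1*43995 = ((37*51)/(-311) + 21637/19792) - 1*43995 = (1887*(-1/311) + 21637*(1/19792)) - 43995 = (-1887/311 + 21637/19792) - 43995 = -30618397/6155312 - 43995 = -270833569837/6155312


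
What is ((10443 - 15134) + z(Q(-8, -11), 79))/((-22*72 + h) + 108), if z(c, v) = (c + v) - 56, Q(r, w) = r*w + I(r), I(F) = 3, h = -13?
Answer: 4577/1489 ≈ 3.0739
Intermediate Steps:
Q(r, w) = 3 + r*w (Q(r, w) = r*w + 3 = 3 + r*w)
z(c, v) = -56 + c + v
((10443 - 15134) + z(Q(-8, -11), 79))/((-22*72 + h) + 108) = ((10443 - 15134) + (-56 + (3 - 8*(-11)) + 79))/((-22*72 - 13) + 108) = (-4691 + (-56 + (3 + 88) + 79))/((-1584 - 13) + 108) = (-4691 + (-56 + 91 + 79))/(-1597 + 108) = (-4691 + 114)/(-1489) = -4577*(-1/1489) = 4577/1489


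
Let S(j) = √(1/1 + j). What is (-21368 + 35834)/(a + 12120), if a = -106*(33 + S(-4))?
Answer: 10393821/6197716 + 127783*I*√3/6197716 ≈ 1.677 + 0.035711*I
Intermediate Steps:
S(j) = √(1 + j)
a = -3498 - 106*I*√3 (a = -106*(33 + √(1 - 4)) = -106*(33 + √(-3)) = -106*(33 + I*√3) = -3498 - 106*I*√3 ≈ -3498.0 - 183.6*I)
(-21368 + 35834)/(a + 12120) = (-21368 + 35834)/((-3498 - 106*I*√3) + 12120) = 14466/(8622 - 106*I*√3)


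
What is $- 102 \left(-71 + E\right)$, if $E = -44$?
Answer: $11730$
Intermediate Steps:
$- 102 \left(-71 + E\right) = - 102 \left(-71 - 44\right) = \left(-102\right) \left(-115\right) = 11730$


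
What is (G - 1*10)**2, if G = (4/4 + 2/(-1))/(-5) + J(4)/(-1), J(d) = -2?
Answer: 1521/25 ≈ 60.840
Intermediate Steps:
G = 11/5 (G = (4/4 + 2/(-1))/(-5) - 2/(-1) = (4*(1/4) + 2*(-1))*(-1/5) - 2*(-1) = (1 - 2)*(-1/5) + 2 = -1*(-1/5) + 2 = 1/5 + 2 = 11/5 ≈ 2.2000)
(G - 1*10)**2 = (11/5 - 1*10)**2 = (11/5 - 10)**2 = (-39/5)**2 = 1521/25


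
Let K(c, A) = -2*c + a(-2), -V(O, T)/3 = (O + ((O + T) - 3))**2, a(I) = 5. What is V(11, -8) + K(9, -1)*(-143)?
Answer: 1496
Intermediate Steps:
V(O, T) = -3*(-3 + T + 2*O)**2 (V(O, T) = -3*(O + ((O + T) - 3))**2 = -3*(O + (-3 + O + T))**2 = -3*(-3 + T + 2*O)**2)
K(c, A) = 5 - 2*c (K(c, A) = -2*c + 5 = 5 - 2*c)
V(11, -8) + K(9, -1)*(-143) = -3*(-3 - 8 + 2*11)**2 + (5 - 2*9)*(-143) = -3*(-3 - 8 + 22)**2 + (5 - 18)*(-143) = -3*11**2 - 13*(-143) = -3*121 + 1859 = -363 + 1859 = 1496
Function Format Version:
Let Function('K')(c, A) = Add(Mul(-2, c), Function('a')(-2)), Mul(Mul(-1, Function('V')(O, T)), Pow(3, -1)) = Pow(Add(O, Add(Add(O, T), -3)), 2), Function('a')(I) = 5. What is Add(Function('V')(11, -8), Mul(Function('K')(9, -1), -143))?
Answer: 1496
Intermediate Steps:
Function('V')(O, T) = Mul(-3, Pow(Add(-3, T, Mul(2, O)), 2)) (Function('V')(O, T) = Mul(-3, Pow(Add(O, Add(Add(O, T), -3)), 2)) = Mul(-3, Pow(Add(O, Add(-3, O, T)), 2)) = Mul(-3, Pow(Add(-3, T, Mul(2, O)), 2)))
Function('K')(c, A) = Add(5, Mul(-2, c)) (Function('K')(c, A) = Add(Mul(-2, c), 5) = Add(5, Mul(-2, c)))
Add(Function('V')(11, -8), Mul(Function('K')(9, -1), -143)) = Add(Mul(-3, Pow(Add(-3, -8, Mul(2, 11)), 2)), Mul(Add(5, Mul(-2, 9)), -143)) = Add(Mul(-3, Pow(Add(-3, -8, 22), 2)), Mul(Add(5, -18), -143)) = Add(Mul(-3, Pow(11, 2)), Mul(-13, -143)) = Add(Mul(-3, 121), 1859) = Add(-363, 1859) = 1496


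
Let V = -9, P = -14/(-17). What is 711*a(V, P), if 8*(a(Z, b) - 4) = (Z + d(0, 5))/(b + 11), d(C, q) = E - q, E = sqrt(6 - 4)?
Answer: 733989/268 + 4029*sqrt(2)/536 ≈ 2749.4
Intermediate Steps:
P = 14/17 (P = -14*(-1/17) = 14/17 ≈ 0.82353)
E = sqrt(2) ≈ 1.4142
d(C, q) = sqrt(2) - q
a(Z, b) = 4 + (-5 + Z + sqrt(2))/(8*(11 + b)) (a(Z, b) = 4 + ((Z + (sqrt(2) - 1*5))/(b + 11))/8 = 4 + ((Z + (sqrt(2) - 5))/(11 + b))/8 = 4 + ((Z + (-5 + sqrt(2)))/(11 + b))/8 = 4 + ((-5 + Z + sqrt(2))/(11 + b))/8 = 4 + (-5 + Z + sqrt(2))/(8*(11 + b)))
711*a(V, P) = 711*((347 - 9 + sqrt(2) + 32*(14/17))/(8*(11 + 14/17))) = 711*((347 - 9 + sqrt(2) + 448/17)/(8*(201/17))) = 711*((1/8)*(17/201)*(6194/17 + sqrt(2))) = 711*(3097/804 + 17*sqrt(2)/1608) = 733989/268 + 4029*sqrt(2)/536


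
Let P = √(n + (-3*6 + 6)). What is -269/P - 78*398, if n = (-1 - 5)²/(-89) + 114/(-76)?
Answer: -31044 + 269*I*√1958/165 ≈ -31044.0 + 72.14*I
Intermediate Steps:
n = -339/178 (n = (-6)²*(-1/89) + 114*(-1/76) = 36*(-1/89) - 3/2 = -36/89 - 3/2 = -339/178 ≈ -1.9045)
P = 15*I*√1958/178 (P = √(-339/178 + (-3*6 + 6)) = √(-339/178 + (-18 + 6)) = √(-339/178 - 12) = √(-2475/178) = 15*I*√1958/178 ≈ 3.7289*I)
-269/P - 78*398 = -269*(-I*√1958/165) - 78*398 = -(-269)*I*√1958/165 - 31044 = 269*I*√1958/165 - 31044 = -31044 + 269*I*√1958/165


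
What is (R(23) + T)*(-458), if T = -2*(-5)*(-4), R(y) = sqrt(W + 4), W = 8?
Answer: 18320 - 916*sqrt(3) ≈ 16733.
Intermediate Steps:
R(y) = 2*sqrt(3) (R(y) = sqrt(8 + 4) = sqrt(12) = 2*sqrt(3))
T = -40 (T = 10*(-4) = -40)
(R(23) + T)*(-458) = (2*sqrt(3) - 40)*(-458) = (-40 + 2*sqrt(3))*(-458) = 18320 - 916*sqrt(3)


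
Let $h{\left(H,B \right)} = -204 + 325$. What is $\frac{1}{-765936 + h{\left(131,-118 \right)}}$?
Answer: $- \frac{1}{765815} \approx -1.3058 \cdot 10^{-6}$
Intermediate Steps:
$h{\left(H,B \right)} = 121$
$\frac{1}{-765936 + h{\left(131,-118 \right)}} = \frac{1}{-765936 + 121} = \frac{1}{-765815} = - \frac{1}{765815}$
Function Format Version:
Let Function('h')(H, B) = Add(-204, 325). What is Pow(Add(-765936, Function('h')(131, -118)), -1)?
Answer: Rational(-1, 765815) ≈ -1.3058e-6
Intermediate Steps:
Function('h')(H, B) = 121
Pow(Add(-765936, Function('h')(131, -118)), -1) = Pow(Add(-765936, 121), -1) = Pow(-765815, -1) = Rational(-1, 765815)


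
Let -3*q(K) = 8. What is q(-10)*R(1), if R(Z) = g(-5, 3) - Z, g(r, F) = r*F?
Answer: 128/3 ≈ 42.667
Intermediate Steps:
q(K) = -8/3 (q(K) = -⅓*8 = -8/3)
g(r, F) = F*r
R(Z) = -15 - Z (R(Z) = 3*(-5) - Z = -15 - Z)
q(-10)*R(1) = -8*(-15 - 1*1)/3 = -8*(-15 - 1)/3 = -8/3*(-16) = 128/3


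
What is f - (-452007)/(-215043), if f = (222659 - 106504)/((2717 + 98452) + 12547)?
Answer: -8807369449/8151276596 ≈ -1.0805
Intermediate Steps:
f = 116155/113716 (f = 116155/(101169 + 12547) = 116155/113716 ≈ 1.0214)
f - (-452007)/(-215043) = 116155/113716 - (-452007)/(-215043) = 116155/113716 - (-452007)*(-1)/215043 = 116155/113716 - 1*150669/71681 = 116155/113716 - 150669/71681 = -8807369449/8151276596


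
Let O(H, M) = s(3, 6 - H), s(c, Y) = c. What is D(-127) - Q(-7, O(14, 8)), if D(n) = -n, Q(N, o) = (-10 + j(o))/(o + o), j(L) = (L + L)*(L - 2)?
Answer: 383/3 ≈ 127.67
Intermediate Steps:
O(H, M) = 3
j(L) = 2*L*(-2 + L) (j(L) = (2*L)*(-2 + L) = 2*L*(-2 + L))
Q(N, o) = (-10 + 2*o*(-2 + o))/(2*o) (Q(N, o) = (-10 + 2*o*(-2 + o))/(o + o) = (-10 + 2*o*(-2 + o))/((2*o)) = (-10 + 2*o*(-2 + o))*(1/(2*o)) = (-10 + 2*o*(-2 + o))/(2*o))
D(-127) - Q(-7, O(14, 8)) = -1*(-127) - (-2 + 3 - 5/3) = 127 - (-2 + 3 - 5*⅓) = 127 - (-2 + 3 - 5/3) = 127 - 1*(-⅔) = 127 + ⅔ = 383/3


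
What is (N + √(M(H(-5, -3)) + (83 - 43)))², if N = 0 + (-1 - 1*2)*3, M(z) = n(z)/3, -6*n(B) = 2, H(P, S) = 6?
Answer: (27 - √359)²/9 ≈ 7.2051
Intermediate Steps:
n(B) = -⅓ (n(B) = -⅙*2 = -⅓)
M(z) = -⅑ (M(z) = -⅓/3 = -⅓*⅓ = -⅑)
N = -9 (N = 0 + (-1 - 2)*3 = 0 - 3*3 = 0 - 9 = -9)
(N + √(M(H(-5, -3)) + (83 - 43)))² = (-9 + √(-⅑ + (83 - 43)))² = (-9 + √(-⅑ + 40))² = (-9 + √(359/9))² = (-9 + √359/3)²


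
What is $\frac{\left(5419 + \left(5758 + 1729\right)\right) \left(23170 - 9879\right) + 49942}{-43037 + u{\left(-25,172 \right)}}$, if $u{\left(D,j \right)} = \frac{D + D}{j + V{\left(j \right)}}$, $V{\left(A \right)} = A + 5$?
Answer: $- \frac{59882672212}{15019963} \approx -3986.9$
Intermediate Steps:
$V{\left(A \right)} = 5 + A$
$u{\left(D,j \right)} = \frac{2 D}{5 + 2 j}$ ($u{\left(D,j \right)} = \frac{D + D}{j + \left(5 + j\right)} = \frac{2 D}{5 + 2 j}$)
$\frac{\left(5419 + \left(5758 + 1729\right)\right) \left(23170 - 9879\right) + 49942}{-43037 + u{\left(-25,172 \right)}} = \frac{\left(5419 + \left(5758 + 1729\right)\right) \left(23170 - 9879\right) + 49942}{-43037 + 2 \left(-25\right) \frac{1}{5 + 2 \cdot 172}} = \frac{\left(5419 + 7487\right) 13291 + 49942}{-43037 + 2 \left(-25\right) \frac{1}{5 + 344}} = \frac{12906 \cdot 13291 + 49942}{-43037 + 2 \left(-25\right) \frac{1}{349}} = \frac{171533646 + 49942}{-43037 + 2 \left(-25\right) \frac{1}{349}} = \frac{171583588}{-43037 - \frac{50}{349}} = \frac{171583588}{- \frac{15019963}{349}} = 171583588 \left(- \frac{349}{15019963}\right) = - \frac{59882672212}{15019963}$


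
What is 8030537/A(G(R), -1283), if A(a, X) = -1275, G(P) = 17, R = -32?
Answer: -8030537/1275 ≈ -6298.5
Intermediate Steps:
8030537/A(G(R), -1283) = 8030537/(-1275) = 8030537*(-1/1275) = -8030537/1275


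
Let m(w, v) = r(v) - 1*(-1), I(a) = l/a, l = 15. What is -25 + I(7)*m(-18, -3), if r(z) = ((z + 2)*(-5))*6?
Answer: 290/7 ≈ 41.429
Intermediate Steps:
r(z) = -60 - 30*z (r(z) = ((2 + z)*(-5))*6 = (-10 - 5*z)*6 = -60 - 30*z)
I(a) = 15/a
m(w, v) = -59 - 30*v (m(w, v) = (-60 - 30*v) - 1*(-1) = (-60 - 30*v) + 1 = -59 - 30*v)
-25 + I(7)*m(-18, -3) = -25 + (15/7)*(-59 - 30*(-3)) = -25 + (15*(⅐))*(-59 + 90) = -25 + (15/7)*31 = -25 + 465/7 = 290/7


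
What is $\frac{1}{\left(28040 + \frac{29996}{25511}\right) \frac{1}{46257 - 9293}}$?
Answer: $\frac{235747151}{178839609} \approx 1.3182$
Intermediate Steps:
$\frac{1}{\left(28040 + \frac{29996}{25511}\right) \frac{1}{46257 - 9293}} = \frac{1}{\left(28040 + 29996 \cdot \frac{1}{25511}\right) \frac{1}{36964}} = \frac{1}{\left(28040 + \frac{29996}{25511}\right) \frac{1}{36964}} = \frac{1}{\frac{715358436}{25511} \cdot \frac{1}{36964}} = \frac{1}{\frac{178839609}{235747151}} = \frac{235747151}{178839609}$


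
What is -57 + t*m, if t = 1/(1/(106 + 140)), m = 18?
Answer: 4371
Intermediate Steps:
t = 246 (t = 1/(1/246) = 246)
-57 + t*m = -57 + 246*18 = -57 + 4428 = 4371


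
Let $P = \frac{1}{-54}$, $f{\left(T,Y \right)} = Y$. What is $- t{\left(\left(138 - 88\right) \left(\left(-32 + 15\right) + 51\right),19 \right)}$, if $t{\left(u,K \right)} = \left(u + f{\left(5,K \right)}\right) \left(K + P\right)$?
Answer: $- \frac{195775}{6} \approx -32629.0$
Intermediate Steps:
$P = - \frac{1}{54} \approx -0.018519$
$t{\left(u,K \right)} = \left(- \frac{1}{54} + K\right) \left(K + u\right)$ ($t{\left(u,K \right)} = \left(u + K\right) \left(K - \frac{1}{54}\right) = \left(K + u\right) \left(- \frac{1}{54} + K\right) = \left(- \frac{1}{54} + K\right) \left(K + u\right)$)
$- t{\left(\left(138 - 88\right) \left(\left(-32 + 15\right) + 51\right),19 \right)} = - (19^{2} - \frac{19}{54} - \frac{\left(138 - 88\right) \left(\left(-32 + 15\right) + 51\right)}{54} + 19 \left(138 - 88\right) \left(\left(-32 + 15\right) + 51\right)) = - (361 - \frac{19}{54} - \frac{50 \left(-17 + 51\right)}{54} + 19 \cdot 50 \left(-17 + 51\right)) = - (361 - \frac{19}{54} - \frac{50 \cdot 34}{54} + 19 \cdot 50 \cdot 34) = - (361 - \frac{19}{54} - \frac{850}{27} + 19 \cdot 1700) = - (361 - \frac{19}{54} - \frac{850}{27} + 32300) = \left(-1\right) \frac{195775}{6} = - \frac{195775}{6}$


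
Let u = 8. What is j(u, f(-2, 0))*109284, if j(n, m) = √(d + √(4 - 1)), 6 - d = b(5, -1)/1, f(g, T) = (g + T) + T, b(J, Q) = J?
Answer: 109284*√(1 + √3) ≈ 1.8063e+5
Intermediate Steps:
f(g, T) = g + 2*T (f(g, T) = (T + g) + T = g + 2*T)
d = 1 (d = 6 - 5/1 = 6 - 5 = 1)
j(n, m) = √(1 + √3) (j(n, m) = √(1 + √(4 - 1)) = √(1 + √3))
j(u, f(-2, 0))*109284 = √(1 + √3)*109284 = 109284*√(1 + √3)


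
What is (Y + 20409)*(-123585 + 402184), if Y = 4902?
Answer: 7051619289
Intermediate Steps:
(Y + 20409)*(-123585 + 402184) = (4902 + 20409)*(-123585 + 402184) = 25311*278599 = 7051619289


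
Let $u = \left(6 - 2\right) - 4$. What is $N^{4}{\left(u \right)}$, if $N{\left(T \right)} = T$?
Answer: $0$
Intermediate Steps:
$u = 0$ ($u = 4 - 4 = 0$)
$N^{4}{\left(u \right)} = 0^{4} = 0$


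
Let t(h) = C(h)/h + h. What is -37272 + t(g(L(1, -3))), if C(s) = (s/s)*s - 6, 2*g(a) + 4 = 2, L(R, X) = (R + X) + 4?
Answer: -37266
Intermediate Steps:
L(R, X) = 4 + R + X
g(a) = -1 (g(a) = -2 + (½)*2 = -2 + 1 = -1)
C(s) = -6 + s (C(s) = 1*s - 6 = s - 6 = -6 + s)
t(h) = h + (-6 + h)/h (t(h) = (-6 + h)/h + h = h + (-6 + h)/h)
-37272 + t(g(L(1, -3))) = -37272 + (1 - 1 - 6/(-1)) = -37272 + (1 - 1 - 6*(-1)) = -37272 + (1 - 1 + 6) = -37272 + 6 = -37266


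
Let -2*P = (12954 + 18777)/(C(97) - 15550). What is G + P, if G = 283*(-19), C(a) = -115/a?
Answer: -2316993529/430990 ≈ -5376.0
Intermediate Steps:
G = -5377
P = 439701/430990 (P = -(12954 + 18777)/(2*(-115/97 - 15550)) = -31731/(2*(-115*1/97 - 15550)) = -31731/(2*(-115/97 - 15550)) = -31731/(2*(-1508465/97)) = -31731*(-97)/(2*1508465) = -1/2*(-439701/215495) = 439701/430990 ≈ 1.0202)
G + P = -5377 + 439701/430990 = -2316993529/430990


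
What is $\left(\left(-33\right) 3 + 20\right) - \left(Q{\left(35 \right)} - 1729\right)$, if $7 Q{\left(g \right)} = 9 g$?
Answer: $1605$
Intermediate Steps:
$Q{\left(g \right)} = \frac{9 g}{7}$
$\left(\left(-33\right) 3 + 20\right) - \left(Q{\left(35 \right)} - 1729\right) = \left(\left(-33\right) 3 + 20\right) - \left(\frac{9}{7} \cdot 35 - 1729\right) = \left(-99 + 20\right) - \left(45 - 1729\right) = -79 - -1684 = -79 + 1684 = 1605$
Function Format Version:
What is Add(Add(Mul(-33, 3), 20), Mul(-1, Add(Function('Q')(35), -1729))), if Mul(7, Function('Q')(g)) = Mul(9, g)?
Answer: 1605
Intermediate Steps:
Function('Q')(g) = Mul(Rational(9, 7), g) (Function('Q')(g) = Mul(Rational(1, 7), Mul(9, g)) = Mul(Rational(9, 7), g))
Add(Add(Mul(-33, 3), 20), Mul(-1, Add(Function('Q')(35), -1729))) = Add(Add(Mul(-33, 3), 20), Mul(-1, Add(Mul(Rational(9, 7), 35), -1729))) = Add(Add(-99, 20), Mul(-1, Add(45, -1729))) = Add(-79, Mul(-1, -1684)) = Add(-79, 1684) = 1605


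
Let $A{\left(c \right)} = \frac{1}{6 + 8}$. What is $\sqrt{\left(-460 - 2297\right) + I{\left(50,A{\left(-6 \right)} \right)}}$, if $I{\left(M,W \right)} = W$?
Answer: $\frac{i \sqrt{540358}}{14} \approx 52.506 i$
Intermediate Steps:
$A{\left(c \right)} = \frac{1}{14}$
$\sqrt{\left(-460 - 2297\right) + I{\left(50,A{\left(-6 \right)} \right)}} = \sqrt{\left(-460 - 2297\right) + \frac{1}{14}} = \sqrt{-2757 + \frac{1}{14}} = \sqrt{- \frac{38597}{14}} = \frac{i \sqrt{540358}}{14}$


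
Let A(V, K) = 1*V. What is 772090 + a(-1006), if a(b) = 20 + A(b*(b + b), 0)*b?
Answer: -2035444322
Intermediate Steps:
A(V, K) = V
a(b) = 20 + 2*b³ (a(b) = 20 + (b*(b + b))*b = 20 + (b*(2*b))*b = 20 + (2*b²)*b = 20 + 2*b³)
772090 + a(-1006) = 772090 + (20 + 2*(-1006)³) = 772090 + (20 + 2*(-1018108216)) = 772090 + (20 - 2036216432) = 772090 - 2036216412 = -2035444322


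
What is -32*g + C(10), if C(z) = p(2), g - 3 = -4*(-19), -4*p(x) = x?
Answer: -5057/2 ≈ -2528.5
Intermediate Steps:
p(x) = -x/4
g = 79 (g = 3 - 4*(-19) = 3 + 76 = 79)
C(z) = -½ (C(z) = -¼*2 = -½)
-32*g + C(10) = -32*79 - ½ = -2528 - ½ = -5057/2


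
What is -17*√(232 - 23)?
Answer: -17*√209 ≈ -245.77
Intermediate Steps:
-17*√(232 - 23) = -17*√209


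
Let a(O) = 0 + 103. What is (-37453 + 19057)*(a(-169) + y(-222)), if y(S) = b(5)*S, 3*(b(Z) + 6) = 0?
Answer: -26398260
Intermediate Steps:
a(O) = 103
b(Z) = -6 (b(Z) = -6 + (⅓)*0 = -6 + 0 = -6)
y(S) = -6*S
(-37453 + 19057)*(a(-169) + y(-222)) = (-37453 + 19057)*(103 - 6*(-222)) = -18396*(103 + 1332) = -18396*1435 = -26398260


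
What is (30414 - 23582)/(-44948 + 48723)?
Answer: 6832/3775 ≈ 1.8098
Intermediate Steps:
(30414 - 23582)/(-44948 + 48723) = 6832/3775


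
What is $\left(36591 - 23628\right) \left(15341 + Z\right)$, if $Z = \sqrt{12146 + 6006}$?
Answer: $198865383 + 25926 \sqrt{4538} \approx 2.0061 \cdot 10^{8}$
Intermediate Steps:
$Z = 2 \sqrt{4538}$ ($Z = \sqrt{18152} = 2 \sqrt{4538} \approx 134.73$)
$\left(36591 - 23628\right) \left(15341 + Z\right) = \left(36591 - 23628\right) \left(15341 + 2 \sqrt{4538}\right) = 12963 \left(15341 + 2 \sqrt{4538}\right) = 198865383 + 25926 \sqrt{4538}$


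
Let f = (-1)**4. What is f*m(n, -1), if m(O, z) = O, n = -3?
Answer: -3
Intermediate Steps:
f = 1
f*m(n, -1) = 1*(-3) = -3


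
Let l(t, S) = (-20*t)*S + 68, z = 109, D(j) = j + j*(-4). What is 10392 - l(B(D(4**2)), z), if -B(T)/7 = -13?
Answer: 208704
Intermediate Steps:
D(j) = -3*j (D(j) = j - 4*j = -3*j)
B(T) = 91 (B(T) = -7*(-13) = 91)
l(t, S) = 68 - 20*S*t (l(t, S) = -20*S*t + 68 = 68 - 20*S*t)
10392 - l(B(D(4**2)), z) = 10392 - (68 - 20*109*91) = 10392 - (68 - 198380) = 10392 - 1*(-198312) = 10392 + 198312 = 208704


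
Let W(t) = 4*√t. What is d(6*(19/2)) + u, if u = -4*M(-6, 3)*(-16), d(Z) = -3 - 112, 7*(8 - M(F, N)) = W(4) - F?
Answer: 269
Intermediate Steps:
M(F, N) = 48/7 + F/7 (M(F, N) = 8 - (4*√4 - F)/7 = 8 - (4*2 - F)/7 = 8 - (8 - F)/7 = 8 + (-8/7 + F/7) = 48/7 + F/7)
d(Z) = -115
u = 384 (u = -4*(48/7 + (⅐)*(-6))*(-16) = -4*(48/7 - 6/7)*(-16) = -4*6*(-16) = -24*(-16) = 384)
d(6*(19/2)) + u = -115 + 384 = 269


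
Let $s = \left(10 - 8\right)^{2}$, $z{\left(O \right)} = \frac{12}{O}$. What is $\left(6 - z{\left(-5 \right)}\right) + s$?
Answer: $\frac{62}{5} \approx 12.4$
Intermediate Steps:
$s = 4$ ($s = 2^{2} = 4$)
$\left(6 - z{\left(-5 \right)}\right) + s = \left(6 - \frac{12}{-5}\right) + 4 = \left(6 - 12 \left(- \frac{1}{5}\right)\right) + 4 = \left(6 - - \frac{12}{5}\right) + 4 = \left(6 + \frac{12}{5}\right) + 4 = \frac{42}{5} + 4 = \frac{62}{5}$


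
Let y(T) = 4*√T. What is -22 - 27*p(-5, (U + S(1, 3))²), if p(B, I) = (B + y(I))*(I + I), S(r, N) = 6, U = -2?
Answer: -9526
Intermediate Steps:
p(B, I) = 2*I*(B + 4*√I) (p(B, I) = (B + 4*√I)*(I + I) = (B + 4*√I)*(2*I) = 2*I*(B + 4*√I))
-22 - 27*p(-5, (U + S(1, 3))²) = -22 - 54*(-2 + 6)²*(-5 + 4*√((-2 + 6)²)) = -22 - 54*4²*(-5 + 4*√(4²)) = -22 - 54*16*(-5 + 4*√16) = -22 - 54*16*(-5 + 4*4) = -22 - 54*16*(-5 + 16) = -22 - 54*16*11 = -22 - 27*352 = -22 - 9504 = -9526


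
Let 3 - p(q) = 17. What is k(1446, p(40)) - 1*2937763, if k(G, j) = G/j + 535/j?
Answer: -5875809/2 ≈ -2.9379e+6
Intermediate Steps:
p(q) = -14 (p(q) = 3 - 1*17 = 3 - 17 = -14)
k(G, j) = 535/j + G/j
k(1446, p(40)) - 1*2937763 = (535 + 1446)/(-14) - 1*2937763 = -1/14*1981 - 2937763 = -283/2 - 2937763 = -5875809/2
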